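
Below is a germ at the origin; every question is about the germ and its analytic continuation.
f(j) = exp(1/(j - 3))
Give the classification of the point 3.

The exponent 1/(j - (3)) has a pole at 3, so exp(1/(j - (3))) takes every nonzero value near it: an essential singularity (not a pole of any order).

The point is an essential singularity.


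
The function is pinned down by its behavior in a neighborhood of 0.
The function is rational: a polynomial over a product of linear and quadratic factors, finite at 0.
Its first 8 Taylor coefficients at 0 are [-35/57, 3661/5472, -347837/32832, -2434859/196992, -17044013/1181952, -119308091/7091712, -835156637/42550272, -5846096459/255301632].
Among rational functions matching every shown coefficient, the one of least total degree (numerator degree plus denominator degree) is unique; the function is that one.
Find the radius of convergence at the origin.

The radius of convergence is 6/7.

No rational of total degree below 3 reproduces all 8 coefficients; solving the [2/1] Pade equations on them gives f(ε) = (39*ε**2/4 - 19*ε/16 + 10/19)/(ε - 6/7), whose expansion matches every shown term.
Denominator factor (ε - 6/7): pole of order 1 at 6/7, modulus 6/7.
The radius of convergence is the smallest modulus among the singular points: 6/7.


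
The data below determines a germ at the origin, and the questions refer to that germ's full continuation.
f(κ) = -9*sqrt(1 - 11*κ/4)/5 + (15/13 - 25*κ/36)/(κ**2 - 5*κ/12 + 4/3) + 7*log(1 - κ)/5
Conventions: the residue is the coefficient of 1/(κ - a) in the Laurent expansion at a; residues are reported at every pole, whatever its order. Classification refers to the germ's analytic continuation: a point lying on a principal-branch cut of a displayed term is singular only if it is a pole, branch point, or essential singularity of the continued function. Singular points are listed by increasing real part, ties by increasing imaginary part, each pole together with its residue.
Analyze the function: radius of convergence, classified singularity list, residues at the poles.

Denominator factor (κ**2 - 5*κ/12 + 4/3): discriminant -743/144, complex-conjugate roots (5/24) + ((1/24)*sqrt(743))*i and (5/24) - ((1/24)*sqrt(743))*i; poles of order 1, moduli (2/3)*sqrt(3) and (2/3)*sqrt(3).
Branch term (-9/5)*sqrt(1 - κ/(4/11)): its argument vanishes at κ = 4/11, a square-root branch point, modulus 4/11.
Branch term (7/5)*log(1 - κ/(1)): its argument vanishes at κ = 1, a logarithmic branch point, modulus 1.
The radius of convergence is the smallest modulus among the singular points: 4/11.
The branch terms are analytic at (5/24) - ((1/24)*sqrt(743))*i and contribute nothing to the residue; only the rational part matters.
The factor κ**2 - 5*κ/12 + 4/3 splits as (κ - a)(κ - a') with a = (5/24) - ((1/24)*sqrt(743))*i, a' = (5/24) + ((1/24)*sqrt(743))*i. At the order-1 pole a set g(κ) = (κ - a)*(rational part) = [15/13 - 25*κ/36] / (κ - a').
Simple pole: residue = g(a) at a = (5/24) - ((1/24)*sqrt(743))*i, which is (-25/72) + ((11335/695448)*sqrt(743))*i.
The branch terms are analytic at (5/24) + ((1/24)*sqrt(743))*i and contribute nothing to the residue; only the rational part matters.
The factor κ**2 - 5*κ/12 + 4/3 splits as (κ - a)(κ - a') with a = (5/24) + ((1/24)*sqrt(743))*i, a' = (5/24) - ((1/24)*sqrt(743))*i. At the order-1 pole a set g(κ) = (κ - a)*(rational part) = [15/13 - 25*κ/36] / (κ - a').
Simple pole: residue = g(a) at a = (5/24) + ((1/24)*sqrt(743))*i, which is (-25/72) - ((11335/695448)*sqrt(743))*i.
List the singular points by increasing real part (a conjugate pair: the negative imaginary part first).

Radius of convergence at 0: 4/11.
At (5/24) - ((1/24)*sqrt(743))*i: a pole of order 1; residue (-25/72) + ((11335/695448)*sqrt(743))*i.
At (5/24) + ((1/24)*sqrt(743))*i: a pole of order 1; residue (-25/72) - ((11335/695448)*sqrt(743))*i.
At 4/11: an algebraic (square-root) branch point.
At 1: a logarithmic branch point.


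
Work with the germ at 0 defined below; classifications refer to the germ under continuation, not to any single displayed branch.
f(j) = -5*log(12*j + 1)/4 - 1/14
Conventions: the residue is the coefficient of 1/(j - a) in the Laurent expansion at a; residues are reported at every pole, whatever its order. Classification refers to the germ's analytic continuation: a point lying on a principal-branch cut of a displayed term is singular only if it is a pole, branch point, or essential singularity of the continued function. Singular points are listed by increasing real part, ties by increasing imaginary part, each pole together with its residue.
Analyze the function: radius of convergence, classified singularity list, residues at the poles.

Branch term (-5/4)*log(1 - j/(-1/12)): its argument vanishes at j = -1/12, a logarithmic branch point, modulus 1/12.
The radius of convergence is the smallest modulus among the singular points: 1/12.

Radius of convergence at 0: 1/12.
At -1/12: a logarithmic branch point.


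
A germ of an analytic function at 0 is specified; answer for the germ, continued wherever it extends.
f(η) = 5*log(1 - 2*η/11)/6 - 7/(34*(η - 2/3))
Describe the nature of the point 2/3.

The point is a pole of order 1.

The denominator factor η - 2/3 vanishes at 2/3 and appears to the power 1; the numerator there equals -7/34, nonzero, and no other factor vanishes.
The branch terms are analytic at this point.
Hence a pole whose order is the multiplicity, 1.


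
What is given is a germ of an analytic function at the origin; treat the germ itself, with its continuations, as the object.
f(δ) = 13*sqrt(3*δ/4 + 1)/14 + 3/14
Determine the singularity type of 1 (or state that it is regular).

There is no denominator, hence no pole anywhere.
Branch term sqrt(1 - δ/(-4/3)): argument at 1 is 7/4, nonzero, so 1 is not its branch point (a point on a principal cut is still regular for the continued germ).
So the germ continues analytically to 1.

The point is a regular point.


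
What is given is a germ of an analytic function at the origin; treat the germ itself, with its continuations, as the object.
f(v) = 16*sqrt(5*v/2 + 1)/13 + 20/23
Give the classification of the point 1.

The point is a regular point.

There is no denominator, hence no pole anywhere.
Branch term sqrt(1 - v/(-2/5)): argument at 1 is 7/2, nonzero, so 1 is not its branch point (a point on a principal cut is still regular for the continued germ).
So the germ continues analytically to 1.


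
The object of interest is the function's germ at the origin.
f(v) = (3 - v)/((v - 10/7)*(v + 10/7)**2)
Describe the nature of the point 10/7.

The denominator factor v - 10/7 vanishes at 10/7 and appears to the power 1; the numerator there equals 11/7, nonzero, and no other factor vanishes.
Hence a pole whose order is the multiplicity, 1.

The point is a pole of order 1.


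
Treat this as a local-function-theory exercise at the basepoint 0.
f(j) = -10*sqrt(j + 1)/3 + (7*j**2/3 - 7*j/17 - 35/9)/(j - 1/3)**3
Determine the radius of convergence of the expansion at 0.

The radius of convergence is 1/3.

Denominator factor (j - 1/3)^3: pole of order 3 at 1/3, modulus 1/3.
Branch term (-10/3)*sqrt(1 - j/(-1)): its argument vanishes at j = -1, a square-root branch point, modulus 1.
The radius of convergence is the smallest modulus among the singular points: 1/3.


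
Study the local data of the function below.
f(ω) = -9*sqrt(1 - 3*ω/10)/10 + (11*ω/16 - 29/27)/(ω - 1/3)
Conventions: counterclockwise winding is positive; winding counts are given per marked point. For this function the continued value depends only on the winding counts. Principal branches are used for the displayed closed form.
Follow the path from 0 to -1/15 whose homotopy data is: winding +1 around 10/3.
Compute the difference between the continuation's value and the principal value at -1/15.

Continued minus principal equals (9/50)*sqrt(102).

The rational part is single-valued and drops out of the difference; each branch term changes only by its own monodromy.
(-9/10)*sqrt(1 - ω/(10/3)): winding +1 is odd, the square root flips sign, contributing -2*(-9/10)*sqrt(1 - (-1/15)/(10/3)) = -2*(-9/10)*sqrt(51/50) = (9/50)*sqrt(102).
Summing the contributions at ω = -1/15 gives (9/50)*sqrt(102).


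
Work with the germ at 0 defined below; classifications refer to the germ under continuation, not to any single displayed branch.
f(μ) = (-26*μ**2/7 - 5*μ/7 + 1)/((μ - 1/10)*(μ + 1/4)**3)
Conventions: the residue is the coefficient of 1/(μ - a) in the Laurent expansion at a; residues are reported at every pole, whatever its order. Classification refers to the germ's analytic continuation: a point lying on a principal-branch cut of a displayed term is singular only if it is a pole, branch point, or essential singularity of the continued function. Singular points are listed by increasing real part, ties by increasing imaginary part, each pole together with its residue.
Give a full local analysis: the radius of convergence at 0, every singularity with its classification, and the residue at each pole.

Denominator factor (μ - 1/10): pole of order 1 at 1/10, modulus 1/10.
Denominator factor (μ + 1/4)^3: pole of order 3 at -1/4, modulus 1/4.
The radius of convergence is the smallest modulus among the singular points: 1/10.
At the order-3 pole -1/4 set g(μ) = (μ - (-1/4))^3*f(μ) = (-26*μ**2/7 - 5*μ/7 + 1)/(μ - 1/10).
Order-3 pole: residue = g''(a)/2; g''(-1/4) = -99840/2401, so the residue is -49920/2401.
At the order-1 pole 1/10 set g(μ) = (μ - (1/10))*f(μ) = (-26*μ**2/7 - 5*μ/7 + 1)/(μ + 1/4)**3.
Simple pole: residue = g(a) at a = 1/10, which is 49920/2401.
List the singular points by increasing real part (a conjugate pair: the negative imaginary part first).

Radius of convergence at 0: 1/10.
At -1/4: a pole of order 3; residue -49920/2401.
At 1/10: a pole of order 1; residue 49920/2401.


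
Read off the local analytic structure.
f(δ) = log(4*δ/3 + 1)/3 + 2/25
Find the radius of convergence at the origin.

The radius of convergence is 3/4.

Branch term (1/3)*log(1 - δ/(-3/4)): its argument vanishes at δ = -3/4, a logarithmic branch point, modulus 3/4.
The radius of convergence is the smallest modulus among the singular points: 3/4.


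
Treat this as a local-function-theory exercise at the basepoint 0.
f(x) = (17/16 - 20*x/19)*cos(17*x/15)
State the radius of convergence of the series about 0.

The radius of convergence is infinite.

The factor cos(17*x/15) is entire and contributes no finite singular point.
The polynomial part has no poles.
No finite singular points: the Taylor series at 0 converges everywhere.


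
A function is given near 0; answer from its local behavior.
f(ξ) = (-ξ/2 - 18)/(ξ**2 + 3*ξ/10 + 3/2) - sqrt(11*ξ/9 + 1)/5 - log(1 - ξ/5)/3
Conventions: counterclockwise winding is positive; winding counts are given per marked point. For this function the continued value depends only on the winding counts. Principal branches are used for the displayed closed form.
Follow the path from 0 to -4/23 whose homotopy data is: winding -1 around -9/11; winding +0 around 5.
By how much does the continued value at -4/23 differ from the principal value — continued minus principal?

Continued minus principal equals (2/345)*sqrt(3749).

The rational part is single-valued and drops out of the difference; each branch term changes only by its own monodromy.
(-1/5)*sqrt(1 - ξ/(-9/11)): winding -1 is odd, the square root flips sign, contributing -2*(-1/5)*sqrt(1 - (-4/23)/(-9/11)) = -2*(-1/5)*sqrt(163/207) = (2/345)*sqrt(3749).
(-1/3)*log(1 - ξ/(5)): winding 0 around 5, so this term returns to its principal value, contribution 0.
Summing the contributions at ξ = -4/23 gives (2/345)*sqrt(3749).


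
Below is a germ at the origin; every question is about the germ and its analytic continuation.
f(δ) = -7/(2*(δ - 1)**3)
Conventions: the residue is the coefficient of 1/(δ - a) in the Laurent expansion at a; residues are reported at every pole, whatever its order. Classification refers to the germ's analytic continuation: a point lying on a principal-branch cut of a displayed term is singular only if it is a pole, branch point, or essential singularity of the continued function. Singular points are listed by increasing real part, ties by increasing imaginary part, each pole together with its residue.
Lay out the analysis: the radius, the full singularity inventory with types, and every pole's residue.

Denominator factor (δ - 1)^3: pole of order 3 at 1, modulus 1.
The radius of convergence is the smallest modulus among the singular points: 1.
At the order-3 pole 1 set g(δ) = (δ - (1))^3*f(δ) = -7/2.
Order-3 pole: residue = g''(a)/2; g''(1) = 0, so the residue is 0.

Radius of convergence at 0: 1.
At 1: a pole of order 3; residue 0.


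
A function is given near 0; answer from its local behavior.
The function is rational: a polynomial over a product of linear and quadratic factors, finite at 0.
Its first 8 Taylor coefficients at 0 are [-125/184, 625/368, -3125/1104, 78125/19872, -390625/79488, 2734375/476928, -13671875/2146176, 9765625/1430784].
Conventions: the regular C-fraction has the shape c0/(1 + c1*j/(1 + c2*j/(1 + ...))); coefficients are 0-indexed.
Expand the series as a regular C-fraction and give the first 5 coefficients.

The regular C-fraction coefficients are [-125/184, 5/2, -5/6, 5/9, -5/36].

Taylor coefficients (read off): a_0 = -125/184, a_1 = 625/368, a_2 = -3125/1104, a_3 = 78125/19872, a_4 = -390625/79488.
c0 = a_0 = -125/184. Peel one level at a time: if S = 1 + c*j/S' with S'(0) = 1, then c is the j-coefficient of S and S' = c*j/(S - 1).
S_1 = c0/f = 1 + (5/2)*j + (25/12)*j^2 + ...; c1 = 5/2.
S_2 = c1*j/(S_1 - 1) = 1 + (-5/6)*j + (25/54)*j^2 + ...; c2 = -5/6.
S_3 = c2*j/(S_2 - 1) = 1 + (5/9)*j + (25/324)*j^2 + ...; c3 = 5/9.
S_4 = c3*j/(S_3 - 1) = 1 + (-5/36)*j + ...; c4 = -5/36.


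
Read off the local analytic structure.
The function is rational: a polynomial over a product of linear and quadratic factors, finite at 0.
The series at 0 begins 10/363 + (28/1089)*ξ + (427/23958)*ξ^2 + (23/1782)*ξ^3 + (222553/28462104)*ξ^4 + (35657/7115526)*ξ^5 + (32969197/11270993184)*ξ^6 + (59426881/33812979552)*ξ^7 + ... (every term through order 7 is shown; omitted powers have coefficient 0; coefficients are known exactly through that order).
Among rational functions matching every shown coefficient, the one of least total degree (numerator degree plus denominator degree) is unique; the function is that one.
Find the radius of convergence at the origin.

The radius of convergence is -11/24 + (1/24)*sqrt(3289).

No rational of total degree below 5 reproduces all 8 coefficients; solving the [1/4] Pade equations on them gives f(ξ) = (ξ/2 + 5/6)/(ξ**2 + 11*ξ/12 - 11/2)**2, whose expansion matches every shown term.
Denominator factor (ξ**2 + 11*ξ/12 - 11/2)^2: discriminant 3289/144, real irrational roots -11/24 + (1/24)*sqrt(3289) and -11/24 - (1/24)*sqrt(3289); poles of order 2, moduli -11/24 + (1/24)*sqrt(3289) and 11/24 + (1/24)*sqrt(3289).
The radius of convergence is the smallest modulus among the singular points: -11/24 + (1/24)*sqrt(3289).


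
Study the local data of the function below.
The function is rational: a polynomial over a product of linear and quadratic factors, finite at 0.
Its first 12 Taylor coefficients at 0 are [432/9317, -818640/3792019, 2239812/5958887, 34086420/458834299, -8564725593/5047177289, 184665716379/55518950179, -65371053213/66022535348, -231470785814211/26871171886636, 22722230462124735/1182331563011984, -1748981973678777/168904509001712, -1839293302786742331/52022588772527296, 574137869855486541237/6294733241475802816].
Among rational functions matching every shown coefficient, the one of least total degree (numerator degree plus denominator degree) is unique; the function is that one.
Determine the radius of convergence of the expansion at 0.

No rational of total degree below 10 reproduces all 12 coefficients; solving the [1/9] Pade equations on them gives f(σ) = (7*σ/37 + 2/7)/((σ + 11/3)**3*(σ**2 + 3*σ/4 + 1/2)**3), whose expansion matches every shown term.
Denominator factor (σ + 11/3)^3: pole of order 3 at -11/3, modulus 11/3.
Denominator factor (σ**2 + 3*σ/4 + 1/2)^3: discriminant -23/16, complex-conjugate roots (-3/8) + ((1/8)*sqrt(23))*i and (-3/8) - ((1/8)*sqrt(23))*i; poles of order 3, moduli (1/2)*sqrt(2) and (1/2)*sqrt(2).
The radius of convergence is the smallest modulus among the singular points: (1/2)*sqrt(2).

The radius of convergence is (1/2)*sqrt(2).


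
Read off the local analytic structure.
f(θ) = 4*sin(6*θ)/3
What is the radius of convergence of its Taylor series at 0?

The factor -sin(6*θ) is entire and contributes no finite singular point.
The polynomial part has no poles.
No finite singular points: the Taylor series at 0 converges everywhere.

The radius of convergence is infinite.


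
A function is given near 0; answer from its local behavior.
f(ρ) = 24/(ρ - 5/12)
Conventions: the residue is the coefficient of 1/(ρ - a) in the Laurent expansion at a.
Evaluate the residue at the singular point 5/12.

The residue is 24.

At the order-1 pole 5/12 set g(ρ) = (ρ - (5/12))*f(ρ) = 24.
Simple pole: residue = g(a) at a = 5/12, which is 24.


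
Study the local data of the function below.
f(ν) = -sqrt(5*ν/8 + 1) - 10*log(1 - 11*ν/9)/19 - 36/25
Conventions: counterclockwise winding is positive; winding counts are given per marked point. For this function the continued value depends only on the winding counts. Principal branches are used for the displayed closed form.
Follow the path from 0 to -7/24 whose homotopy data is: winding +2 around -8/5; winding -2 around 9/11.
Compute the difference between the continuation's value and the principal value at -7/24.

The rational part is single-valued and drops out of the difference; each branch term changes only by its own monodromy.
(-1)*sqrt(1 - ν/(-8/5)): winding +2 is even, the square root returns to the same sheet, contribution 0.
(-10/19)*log(1 - ν/(9/11)): each positive loop around 9/11 adds 2*pi*i to the log, so winding -2 contributes (-10/19)*(-2)*2*pi*i = (40/19)*pi*i.
Summing the contributions at ν = -7/24 gives (40/19)*pi*i.

Continued minus principal equals (40/19)*pi*i.


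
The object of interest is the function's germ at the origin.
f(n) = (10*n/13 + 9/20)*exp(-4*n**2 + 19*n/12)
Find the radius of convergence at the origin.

The radius of convergence is infinite.

The factor exp(-4*n**2 + 19*n/12) is entire and contributes no finite singular point.
The polynomial part has no poles.
No finite singular points: the Taylor series at 0 converges everywhere.


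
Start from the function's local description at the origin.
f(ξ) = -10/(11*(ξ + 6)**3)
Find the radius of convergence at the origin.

Denominator factor (ξ + 6)^3: pole of order 3 at -6, modulus 6.
The radius of convergence is the smallest modulus among the singular points: 6.

The radius of convergence is 6.


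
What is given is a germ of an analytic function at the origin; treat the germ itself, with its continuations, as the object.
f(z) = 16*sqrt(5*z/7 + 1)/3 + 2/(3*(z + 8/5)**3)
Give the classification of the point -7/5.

The point is an algebraic (square-root) branch point.

The term (16/3)*sqrt(1 - z/(-7/5)) has argument 1 - -7/5/(-7/5) = 0 at -7/5: a square-root (algebraic, two-sheeted) branch point; the remaining terms are analytic or single-valued there.


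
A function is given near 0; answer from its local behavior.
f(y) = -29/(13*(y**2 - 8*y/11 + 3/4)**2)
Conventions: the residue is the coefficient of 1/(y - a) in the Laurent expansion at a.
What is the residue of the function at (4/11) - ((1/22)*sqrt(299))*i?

The factor y**2 - 8*y/11 + 3/4 splits as (y - a)(y - a') with a = (4/11) - ((1/22)*sqrt(299))*i, a' = (4/11) + ((1/22)*sqrt(299))*i. At the order-2 pole a set g(y) = (y - a)^2*f(y) = [-29/13] / (y - a')^2.
Order-2 pole: residue = g'(a); g'((4/11) - ((1/22)*sqrt(299))*i) = -((77198/1162213)*sqrt(299))*i, so the residue is -((77198/1162213)*sqrt(299))*i.

The residue is -((77198/1162213)*sqrt(299))*i.


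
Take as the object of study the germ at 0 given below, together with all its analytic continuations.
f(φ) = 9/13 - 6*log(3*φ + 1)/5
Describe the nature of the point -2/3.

The point is a regular point.

There is no denominator, hence no pole anywhere.
Branch term log(1 - φ/(-1/3)): argument at -2/3 is -1, nonzero, so -2/3 is not its branch point (a point on a principal cut is still regular for the continued germ).
So the germ continues analytically to -2/3.


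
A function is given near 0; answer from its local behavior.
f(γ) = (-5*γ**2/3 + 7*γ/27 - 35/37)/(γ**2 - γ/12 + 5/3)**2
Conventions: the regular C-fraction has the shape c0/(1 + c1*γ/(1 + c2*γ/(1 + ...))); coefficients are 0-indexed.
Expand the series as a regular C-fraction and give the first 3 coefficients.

The regular C-fraction coefficients are [-63/185, 47/270, 1044473/355320].

Taylor coefficients (expand at 0): a_0 = -63/185, a_1 = 329/5550, a_2 = -1639/8880.
c0 = a_0 = -63/185. Peel one level at a time: if S = 1 + c*γ/S' with S'(0) = 1, then c is the γ-coefficient of S and S' = c*γ/(S - 1).
S_1 = c0/f = 1 + (47/270)*γ + (-1044473/2041200)*γ^2 + ...; c1 = 47/270.
S_2 = c1*γ/(S_1 - 1) = 1 + (1044473/355320)*γ + ...; c2 = 1044473/355320.


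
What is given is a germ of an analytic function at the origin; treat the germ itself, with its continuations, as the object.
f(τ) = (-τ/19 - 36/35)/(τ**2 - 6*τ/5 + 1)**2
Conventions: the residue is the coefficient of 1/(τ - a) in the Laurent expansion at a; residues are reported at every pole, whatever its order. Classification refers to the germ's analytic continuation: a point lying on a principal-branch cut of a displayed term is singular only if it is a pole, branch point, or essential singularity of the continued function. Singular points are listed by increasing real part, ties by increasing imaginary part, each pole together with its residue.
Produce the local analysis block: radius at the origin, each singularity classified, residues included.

Denominator factor (τ**2 - 6*τ/5 + 1)^2: discriminant -64/25, complex-conjugate roots (3/5) + (4/5)*i and (3/5) - (4/5)*i; poles of order 2, moduli 1 and 1.
The radius of convergence is the smallest modulus among the singular points: 1.
The factor τ**2 - 6*τ/5 + 1 splits as (τ - a)(τ - a') with a = (3/5) - (4/5)*i, a' = (3/5) + (4/5)*i. At the order-2 pole a set g(τ) = (τ - a)^2*f(τ) = [-τ/19 - 36/35] / (τ - a')^2.
Order-2 pole: residue = g'(a); g'((3/5) - (4/5)*i) = -(17625/34048)*i, so the residue is -(17625/34048)*i.
The factor τ**2 - 6*τ/5 + 1 splits as (τ - a)(τ - a') with a = (3/5) + (4/5)*i, a' = (3/5) - (4/5)*i. At the order-2 pole a set g(τ) = (τ - a)^2*f(τ) = [-τ/19 - 36/35] / (τ - a')^2.
Order-2 pole: residue = g'(a); g'((3/5) + (4/5)*i) = (17625/34048)*i, so the residue is (17625/34048)*i.
List the singular points by increasing real part (a conjugate pair: the negative imaginary part first).

Radius of convergence at 0: 1.
At (3/5) - (4/5)*i: a pole of order 2; residue -(17625/34048)*i.
At (3/5) + (4/5)*i: a pole of order 2; residue (17625/34048)*i.


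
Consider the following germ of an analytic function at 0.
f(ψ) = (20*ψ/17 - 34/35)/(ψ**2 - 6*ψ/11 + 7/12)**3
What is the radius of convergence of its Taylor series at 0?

Denominator factor (ψ**2 - 6*ψ/11 + 7/12)^3: discriminant -739/363, complex-conjugate roots (3/11) + ((1/66)*sqrt(2217))*i and (3/11) - ((1/66)*sqrt(2217))*i; poles of order 3, moduli (1/6)*sqrt(21) and (1/6)*sqrt(21).
The radius of convergence is the smallest modulus among the singular points: (1/6)*sqrt(21).

The radius of convergence is (1/6)*sqrt(21).


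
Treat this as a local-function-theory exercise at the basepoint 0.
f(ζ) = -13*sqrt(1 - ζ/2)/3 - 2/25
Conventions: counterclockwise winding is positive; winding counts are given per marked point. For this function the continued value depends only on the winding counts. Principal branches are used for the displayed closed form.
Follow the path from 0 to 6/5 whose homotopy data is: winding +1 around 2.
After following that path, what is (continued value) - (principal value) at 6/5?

Continued minus principal equals (26/15)*sqrt(10).

The rational part is single-valued and drops out of the difference; each branch term changes only by its own monodromy.
(-13/3)*sqrt(1 - ζ/(2)): winding +1 is odd, the square root flips sign, contributing -2*(-13/3)*sqrt(1 - (6/5)/(2)) = -2*(-13/3)*sqrt(2/5) = (26/15)*sqrt(10).
Summing the contributions at ζ = 6/5 gives (26/15)*sqrt(10).


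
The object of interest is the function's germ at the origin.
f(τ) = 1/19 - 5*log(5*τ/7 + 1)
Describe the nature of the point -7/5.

The point is a logarithmic branch point.

The term (-5)*log(1 - τ/(-7/5)) has argument 1 - -7/5/(-7/5) = 0 at -7/5: a logarithmic (infinitely-sheeted) branch point; the remaining terms are analytic or single-valued there.


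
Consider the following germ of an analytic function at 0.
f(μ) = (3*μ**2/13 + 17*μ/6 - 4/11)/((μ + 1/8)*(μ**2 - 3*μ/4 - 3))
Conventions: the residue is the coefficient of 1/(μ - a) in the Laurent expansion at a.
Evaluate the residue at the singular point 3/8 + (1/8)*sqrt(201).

The factor μ**2 - 3*μ/4 - 3 splits as (μ - a)(μ - a') with a = 3/8 + (1/8)*sqrt(201), a' = 3/8 - (1/8)*sqrt(201). At the order-1 pole a set g(μ) = (μ - a)*f(μ) = [(3*μ**2/13 + 17*μ/6 - 4/11)/(μ + 1/8)] / (μ - a').
Simple pole: residue = g(a) at a = 3/8 + (1/8)*sqrt(201), which is -647/79365 + (319001/5317455)*sqrt(201).

The residue is -647/79365 + (319001/5317455)*sqrt(201).


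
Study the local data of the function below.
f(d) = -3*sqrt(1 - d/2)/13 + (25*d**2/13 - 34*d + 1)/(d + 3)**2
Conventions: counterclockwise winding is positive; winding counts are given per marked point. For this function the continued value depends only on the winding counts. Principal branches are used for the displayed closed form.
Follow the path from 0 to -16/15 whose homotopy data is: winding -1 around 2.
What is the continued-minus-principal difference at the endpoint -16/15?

The rational part is single-valued and drops out of the difference; each branch term changes only by its own monodromy.
(-3/13)*sqrt(1 - d/(2)): winding -1 is odd, the square root flips sign, contributing -2*(-3/13)*sqrt(1 - (-16/15)/(2)) = -2*(-3/13)*sqrt(23/15) = (2/65)*sqrt(345).
Summing the contributions at d = -16/15 gives (2/65)*sqrt(345).

Continued minus principal equals (2/65)*sqrt(345).


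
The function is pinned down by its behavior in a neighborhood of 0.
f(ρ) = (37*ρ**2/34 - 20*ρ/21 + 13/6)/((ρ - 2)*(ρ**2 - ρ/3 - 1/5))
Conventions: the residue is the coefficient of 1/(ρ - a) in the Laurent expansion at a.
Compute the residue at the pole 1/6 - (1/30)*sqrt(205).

The factor ρ**2 - ρ/3 - 1/5 splits as (ρ - a)(ρ - a') with a = 1/6 - (1/30)*sqrt(205), a' = 1/6 + (1/30)*sqrt(205). At the order-1 pole a set g(ρ) = (ρ - a)*f(ρ) = [(37*ρ**2/34 - 20*ρ/21 + 13/6)/(ρ - 2)] / (ρ - a').
Simple pole: residue = g(a) at a = 1/6 - (1/30)*sqrt(205), which is -2151/11186 + (21724/229313)*sqrt(205).

The residue is -2151/11186 + (21724/229313)*sqrt(205).


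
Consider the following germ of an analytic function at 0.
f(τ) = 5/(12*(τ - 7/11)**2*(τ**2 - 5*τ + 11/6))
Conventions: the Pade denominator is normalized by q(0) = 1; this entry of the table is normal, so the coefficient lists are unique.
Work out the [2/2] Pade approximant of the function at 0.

The Pade approximant has numerator coefficients [55/98, 718923315/1204967281, 445638765/1204967281]; denominator coefficients [1, -9102223106/1893520013, 79590974975/13254640091].

Taylor coefficients needed (expand at 0): a_0 = 55/98, a_1 = 1130/343, a_2 = 678045/52822, a_3 = 85255915/2033647, a_4 = 38973658795/313181638.
Write the denominator as Q(τ) = 1 + q1*τ + q2*τ^2. Requiring Q*f - P = O(τ^5) with deg P <= 2 kills the coefficients of τ^3..τ^4 in Q*f:
  τ^3: a_3 + q1*a_2 + q2*a_1 = 0, i.e. 85255915/2033647 + (678045/52822)*q1 + (1130/343)*q2 = 0.
  τ^4: a_4 + q1*a_3 + q2*a_2 = 0, i.e. 38973658795/313181638 + (85255915/2033647)*q1 + (678045/52822)*q2 = 0.
Solving this linear system: q1 = -9102223106/1893520013, q2 = 79590974975/13254640091.
The numerator is Q*f truncated at degree 2: P0 = a_0 = 55/98; P1 = a_1 + q1*a_0 = 718923315/1204967281; P2 = a_2 + q1*a_1 + q2*a_0 = 445638765/1204967281.


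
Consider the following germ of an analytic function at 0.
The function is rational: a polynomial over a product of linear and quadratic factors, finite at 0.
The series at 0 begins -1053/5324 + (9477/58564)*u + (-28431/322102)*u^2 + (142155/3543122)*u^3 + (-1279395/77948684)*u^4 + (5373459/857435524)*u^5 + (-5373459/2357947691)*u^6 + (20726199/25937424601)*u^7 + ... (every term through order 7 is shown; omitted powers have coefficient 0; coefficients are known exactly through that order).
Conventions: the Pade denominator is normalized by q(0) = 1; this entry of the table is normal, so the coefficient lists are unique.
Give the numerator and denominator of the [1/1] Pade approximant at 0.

The Pade approximant has numerator coefficients [-1053/5324, 3159/58564]; denominator coefficients [1, 6/11].

Taylor coefficients needed (read off): a_0 = -1053/5324, a_1 = 9477/58564, a_2 = -28431/322102.
Write the denominator as Q(u) = 1 + q1*u. Requiring Q*f - P = O(u^3) with deg P <= 1 kills the coefficients of u^2..u^2 in Q*f:
  u^2: a_2 + q1*a_1 = 0, i.e. -28431/322102 + (9477/58564)*q1 = 0.
Solving this linear system: q1 = 6/11.
The numerator is Q*f truncated at degree 1: P0 = a_0 = -1053/5324; P1 = a_1 + q1*a_0 = 3159/58564.


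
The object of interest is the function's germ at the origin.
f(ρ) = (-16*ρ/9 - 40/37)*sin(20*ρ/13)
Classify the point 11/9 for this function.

The point is a regular point.

There is no denominator, hence no pole anywhere.
The factor sin(20*ρ/13) is entire.
So the germ continues analytically to 11/9.


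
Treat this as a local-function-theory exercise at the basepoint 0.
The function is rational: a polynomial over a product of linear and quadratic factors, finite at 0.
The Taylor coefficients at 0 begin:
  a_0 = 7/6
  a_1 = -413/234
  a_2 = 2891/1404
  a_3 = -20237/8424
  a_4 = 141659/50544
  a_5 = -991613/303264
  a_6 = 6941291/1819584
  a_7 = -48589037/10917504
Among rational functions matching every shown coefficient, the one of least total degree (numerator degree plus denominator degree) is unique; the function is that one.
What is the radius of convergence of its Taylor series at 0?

The radius of convergence is 6/7.

No rational of total degree below 2 reproduces all 8 coefficients; solving the [1/1] Pade equations on them gives f(σ) = (1 - 9*σ/26)/(σ + 6/7), whose expansion matches every shown term.
Denominator factor (σ + 6/7): pole of order 1 at -6/7, modulus 6/7.
The radius of convergence is the smallest modulus among the singular points: 6/7.


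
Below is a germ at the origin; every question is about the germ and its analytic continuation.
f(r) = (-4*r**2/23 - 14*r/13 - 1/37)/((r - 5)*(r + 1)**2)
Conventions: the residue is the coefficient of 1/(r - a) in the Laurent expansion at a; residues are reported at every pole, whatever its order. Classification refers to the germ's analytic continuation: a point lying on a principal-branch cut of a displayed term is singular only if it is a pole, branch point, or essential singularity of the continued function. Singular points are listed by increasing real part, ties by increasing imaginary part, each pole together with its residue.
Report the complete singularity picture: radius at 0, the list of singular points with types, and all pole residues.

Denominator factor (r - 5): pole of order 1 at 5, modulus 5.
Denominator factor (r + 1)^2: pole of order 2 at -1, modulus 1.
The radius of convergence is the smallest modulus among the singular points: 1.
At the order-2 pole -1 set g(r) = (r - (-1))^2*f(r) = (-4*r**2/23 - 14*r/13 - 1/37)/(r - 5).
Order-2 pole: residue = g'(a); g'(-1) = 38705/398268, so the residue is 38705/398268.
At the order-1 pole 5 set g(r) = (r - (5))*f(r) = (-4*r**2/23 - 14*r/13 - 1/37)/(r + 1)**2.
Simple pole: residue = g(a) at a = 5, which is -107969/398268.
List the singular points by increasing real part (a conjugate pair: the negative imaginary part first).

Radius of convergence at 0: 1.
At -1: a pole of order 2; residue 38705/398268.
At 5: a pole of order 1; residue -107969/398268.


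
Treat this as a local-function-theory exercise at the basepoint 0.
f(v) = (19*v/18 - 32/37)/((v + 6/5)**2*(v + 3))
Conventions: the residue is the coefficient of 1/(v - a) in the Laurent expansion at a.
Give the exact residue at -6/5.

The residue is 22375/17982.

At the order-2 pole -6/5 set g(v) = (v - (-6/5))^2*f(v) = (19*v/18 - 32/37)/(v + 3).
Order-2 pole: residue = g'(a); g'(-6/5) = 22375/17982, so the residue is 22375/17982.


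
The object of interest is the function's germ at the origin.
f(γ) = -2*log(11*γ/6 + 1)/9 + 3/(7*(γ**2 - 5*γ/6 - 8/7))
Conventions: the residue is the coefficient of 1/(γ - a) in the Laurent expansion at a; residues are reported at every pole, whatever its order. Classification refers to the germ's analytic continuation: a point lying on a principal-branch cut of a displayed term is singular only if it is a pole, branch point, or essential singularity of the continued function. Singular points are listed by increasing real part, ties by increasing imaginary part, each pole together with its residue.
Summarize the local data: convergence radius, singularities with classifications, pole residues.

Denominator factor (γ**2 - 5*γ/6 - 8/7): discriminant 1327/252, real irrational roots 5/12 + (1/84)*sqrt(9289) and 5/12 - (1/84)*sqrt(9289); poles of order 1, moduli 5/12 + (1/84)*sqrt(9289) and -5/12 + (1/84)*sqrt(9289).
Branch term (-2/9)*log(1 - γ/(-6/11)): its argument vanishes at γ = -6/11, a logarithmic branch point, modulus 6/11.
The radius of convergence is the smallest modulus among the singular points: 6/11.
The branch term is analytic at 5/12 - (1/84)*sqrt(9289) and contributes nothing to the residue; only the rational part matters.
The factor γ**2 - 5*γ/6 - 8/7 splits as (γ - a)(γ - a') with a = 5/12 - (1/84)*sqrt(9289), a' = 5/12 + (1/84)*sqrt(9289). At the order-1 pole a set g(γ) = (γ - a)*(rational part) = [3/7] / (γ - a').
Simple pole: residue = g(a) at a = 5/12 - (1/84)*sqrt(9289), which is -(18/9289)*sqrt(9289).
The branch term is analytic at 5/12 + (1/84)*sqrt(9289) and contributes nothing to the residue; only the rational part matters.
The factor γ**2 - 5*γ/6 - 8/7 splits as (γ - a)(γ - a') with a = 5/12 + (1/84)*sqrt(9289), a' = 5/12 - (1/84)*sqrt(9289). At the order-1 pole a set g(γ) = (γ - a)*(rational part) = [3/7] / (γ - a').
Simple pole: residue = g(a) at a = 5/12 + (1/84)*sqrt(9289), which is (18/9289)*sqrt(9289).
List the singular points by increasing real part (a conjugate pair: the negative imaginary part first).

Radius of convergence at 0: 6/11.
At 5/12 - (1/84)*sqrt(9289): a pole of order 1; residue -(18/9289)*sqrt(9289).
At -6/11: a logarithmic branch point.
At 5/12 + (1/84)*sqrt(9289): a pole of order 1; residue (18/9289)*sqrt(9289).


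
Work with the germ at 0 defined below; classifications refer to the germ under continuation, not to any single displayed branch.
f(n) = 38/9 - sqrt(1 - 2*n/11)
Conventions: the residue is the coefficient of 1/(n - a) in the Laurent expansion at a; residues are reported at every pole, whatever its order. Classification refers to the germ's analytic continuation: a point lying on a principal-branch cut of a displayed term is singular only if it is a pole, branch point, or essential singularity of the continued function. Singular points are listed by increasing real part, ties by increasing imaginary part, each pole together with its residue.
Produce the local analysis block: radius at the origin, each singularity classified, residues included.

Branch term (-1)*sqrt(1 - n/(11/2)): its argument vanishes at n = 11/2, a square-root branch point, modulus 11/2.
The radius of convergence is the smallest modulus among the singular points: 11/2.

Radius of convergence at 0: 11/2.
At 11/2: an algebraic (square-root) branch point.


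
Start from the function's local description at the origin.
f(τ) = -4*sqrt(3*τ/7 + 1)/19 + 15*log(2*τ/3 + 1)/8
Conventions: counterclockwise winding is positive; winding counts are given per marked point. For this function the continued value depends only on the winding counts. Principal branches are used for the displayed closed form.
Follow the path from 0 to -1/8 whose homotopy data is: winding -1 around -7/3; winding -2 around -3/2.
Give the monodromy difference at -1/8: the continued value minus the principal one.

The rational part is single-valued and drops out of the difference; each branch term changes only by its own monodromy.
(15/8)*log(1 - τ/(-3/2)): each positive loop around -3/2 adds 2*pi*i to the log, so winding -2 contributes (15/8)*(-2)*2*pi*i = -(15/2)*pi*i.
(-4/19)*sqrt(1 - τ/(-7/3)): winding -1 is odd, the square root flips sign, contributing -2*(-4/19)*sqrt(1 - (-1/8)/(-7/3)) = -2*(-4/19)*sqrt(53/56) = (2/133)*sqrt(742).
Summing the contributions at τ = -1/8 gives ((2/133)*sqrt(742)) - ((15/2)*pi)*i.

Continued minus principal equals ((2/133)*sqrt(742)) - ((15/2)*pi)*i.


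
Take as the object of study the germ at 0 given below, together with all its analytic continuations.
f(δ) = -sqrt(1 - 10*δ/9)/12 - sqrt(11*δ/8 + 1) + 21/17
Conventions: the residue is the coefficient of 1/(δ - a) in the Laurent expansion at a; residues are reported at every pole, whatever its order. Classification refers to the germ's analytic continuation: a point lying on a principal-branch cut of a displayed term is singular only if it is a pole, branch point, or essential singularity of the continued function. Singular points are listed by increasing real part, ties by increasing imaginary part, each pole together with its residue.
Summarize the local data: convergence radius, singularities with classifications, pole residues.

Radius of convergence at 0: 8/11.
At -8/11: an algebraic (square-root) branch point.
At 9/10: an algebraic (square-root) branch point.

Branch term (-1)*sqrt(1 - δ/(-8/11)): its argument vanishes at δ = -8/11, a square-root branch point, modulus 8/11.
Branch term (-1/12)*sqrt(1 - δ/(9/10)): its argument vanishes at δ = 9/10, a square-root branch point, modulus 9/10.
The radius of convergence is the smallest modulus among the singular points: 8/11.
List the singular points by increasing real part (a conjugate pair: the negative imaginary part first).


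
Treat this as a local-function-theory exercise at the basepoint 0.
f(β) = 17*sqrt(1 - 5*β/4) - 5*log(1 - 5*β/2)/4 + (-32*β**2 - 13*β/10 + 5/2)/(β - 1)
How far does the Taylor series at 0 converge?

Denominator factor (β - 1): pole of order 1 at 1, modulus 1.
Branch term (17)*sqrt(1 - β/(4/5)): its argument vanishes at β = 4/5, a square-root branch point, modulus 4/5.
Branch term (-5/4)*log(1 - β/(2/5)): its argument vanishes at β = 2/5, a logarithmic branch point, modulus 2/5.
The radius of convergence is the smallest modulus among the singular points: 2/5.

The radius of convergence is 2/5.


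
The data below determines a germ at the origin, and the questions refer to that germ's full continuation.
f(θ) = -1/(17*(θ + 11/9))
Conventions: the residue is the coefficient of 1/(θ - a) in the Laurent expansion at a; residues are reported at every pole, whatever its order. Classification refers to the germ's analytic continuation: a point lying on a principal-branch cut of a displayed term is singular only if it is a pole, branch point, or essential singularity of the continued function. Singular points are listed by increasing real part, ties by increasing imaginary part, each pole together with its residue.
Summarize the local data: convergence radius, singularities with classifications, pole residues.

Radius of convergence at 0: 11/9.
At -11/9: a pole of order 1; residue -1/17.

Denominator factor (θ + 11/9): pole of order 1 at -11/9, modulus 11/9.
The radius of convergence is the smallest modulus among the singular points: 11/9.
At the order-1 pole -11/9 set g(θ) = (θ - (-11/9))*f(θ) = -1/17.
Simple pole: residue = g(a) at a = -11/9, which is -1/17.
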